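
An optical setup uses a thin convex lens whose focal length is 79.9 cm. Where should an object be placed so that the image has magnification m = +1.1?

m = −d_i/d_o ⇒ d_i = −m·d_o.
1/f = 1/d_o + 1/d_i = 1/d_o − 1/(m·d_o) = (1 − 1/m)/d_o, so d_o = f(1 − 1/m) = (79.90)(1 − 1/(+1.1)) = 7.26 cm.

7.26 cm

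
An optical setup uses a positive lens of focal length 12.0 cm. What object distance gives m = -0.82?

26.6 cm

m = −d_i/d_o ⇒ d_i = −m·d_o.
1/f = 1/d_o + 1/d_i = 1/d_o − 1/(m·d_o) = (1 − 1/m)/d_o, so d_o = f(1 − 1/m) = (12.00)(1 − 1/(-0.82)) = 26.6 cm.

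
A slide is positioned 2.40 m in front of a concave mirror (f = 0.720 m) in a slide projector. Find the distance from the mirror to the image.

1.03 m

Mirror equation: 1/q = 1/f − 1/p = 1/(0.7200) − 1/(2.40) = 1.389 − 0.4167 = 0.9722, so q = 1.03 m.
The image is real, inverted and reduced, in front of the mirror.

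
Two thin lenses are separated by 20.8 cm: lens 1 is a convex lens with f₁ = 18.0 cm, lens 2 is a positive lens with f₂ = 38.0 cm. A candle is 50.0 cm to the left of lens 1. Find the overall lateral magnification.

m = -0.472

Lens 1: 1/d_i1 = 1/(18.0) − 1/(50.0) = 0.03556, so d_i1 = 28.12 cm; m₁ = −d_i1/d_o1 = -0.5624.
d_o2 = 20.8 − (28.12) = -7.320 cm (virtual object).
Lens 2: 1/d_i2 = 1/(38.0) − 1/(-7.320) = 0.1629, so d_i2 = 6.138 cm; m₂ = −d_i2/d_o2 = +0.8385.
m = m₁·m₂ = (-0.5624)(+0.8385) = -0.472.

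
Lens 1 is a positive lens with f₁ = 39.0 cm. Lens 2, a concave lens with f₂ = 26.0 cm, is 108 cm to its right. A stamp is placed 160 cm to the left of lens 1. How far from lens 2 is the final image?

17.8 cm

Lens 1: 1/d_i1 = 1/f₁ − 1/d_o1 = 1/(39.0) − 1/(160) = 0.01939, so d_i1 = 51.57 cm.
The intermediate image is 51.57 cm to the right of lens 1, which is 108 − (51.57) = 56.43 cm to the left of lens 2, so d_o2 = +56.43 cm.
Lens 2 is diverging, so f₂ = −26.0 cm.
Lens 2: 1/d_i2 = 1/f₂ − 1/d_o2 = 1/(-26.0) − 1/(56.43) = -0.05618, so d_i2 = -17.8 cm.
The final image is virtual, 17.8 cm to the left of lens 2 (overall magnification ≈ -0.10).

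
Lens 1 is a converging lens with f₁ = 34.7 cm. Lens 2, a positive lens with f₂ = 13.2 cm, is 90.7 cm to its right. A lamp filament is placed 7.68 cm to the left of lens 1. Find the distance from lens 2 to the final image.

15.2 cm

Lens 1: 1/d_i1 = 1/f₁ − 1/d_o1 = 1/(34.7) − 1/(7.68) = -0.1014, so d_i1 = -9.863 cm.
The intermediate image is 9.863 cm to the left of lens 1 (virtual), which is 90.7 − (-9.863) = 100.6 cm to the left of lens 2, so d_o2 = +100.6 cm.
Lens 2: 1/d_i2 = 1/f₂ − 1/d_o2 = 1/(13.2) − 1/(100.6) = 0.06582, so d_i2 = 15.2 cm.
The final image is real, 15.2 cm to the right of lens 2 (overall magnification ≈ -0.19).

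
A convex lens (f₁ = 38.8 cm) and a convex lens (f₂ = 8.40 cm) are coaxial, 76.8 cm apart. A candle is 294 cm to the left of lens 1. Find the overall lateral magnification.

m = +0.0539

Lens 1: 1/d_i1 = 1/(38.8) − 1/(294) = 0.02237, so d_i1 = 44.70 cm; m₁ = −d_i1/d_o1 = -0.1520.
d_o2 = 76.8 − (44.70) = 32.10 cm.
Lens 2: 1/d_i2 = 1/(8.40) − 1/(32.10) = 0.08789, so d_i2 = 11.38 cm; m₂ = −d_i2/d_o2 = -0.3544.
m = m₁·m₂ = (-0.1520)(-0.3544) = +0.0539.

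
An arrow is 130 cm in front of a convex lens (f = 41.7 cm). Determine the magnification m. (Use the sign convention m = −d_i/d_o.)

1/d_i = 1/f − 1/d_o = 1/(41.70) − 1/(130) = 0.01629, so d_i = 61.39 cm.
m = −d_i/d_o = −(61.39)/(130) = -0.472.
The image is real, inverted and reduced, on the far side of the lens.

m = -0.472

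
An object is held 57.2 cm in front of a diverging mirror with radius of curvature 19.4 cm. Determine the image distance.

f = R/2 = 19.4/2 = 9.700 cm; for a diverging mirror, f = -9.700 cm.
Mirror equation: 1/q = 1/f − 1/p = 1/(-9.700) − 1/(57.2) = -0.1031 − 0.01748 = -0.1206, so q = -8.29 cm.
The image is virtual, upright and reduced, behind the mirror.

8.29 cm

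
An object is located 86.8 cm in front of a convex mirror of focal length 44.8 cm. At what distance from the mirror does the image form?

29.5 cm

For a convex mirror, f = -44.8 cm.
Mirror equation: 1/q = 1/f − 1/p = 1/(-44.80) − 1/(86.8) = -0.02232 − 0.01152 = -0.03384, so q = -29.5 cm.
The image is virtual, upright and reduced, behind the mirror.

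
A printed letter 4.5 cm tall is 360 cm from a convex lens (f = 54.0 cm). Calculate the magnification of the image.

1/d_i = 1/f − 1/d_o = 1/(54.00) − 1/(360) = 0.01574, so d_i = 63.53 cm.
m = −d_i/d_o = −(63.53)/(360) = -0.176.
The image is real, inverted and reduced, on the far side of the lens.

m = -0.176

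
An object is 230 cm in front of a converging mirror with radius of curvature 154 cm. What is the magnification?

m = -0.503

f = R/2 = 154/2 = 77.00 cm.
1/d_i = 1/f − 1/d_o = 1/(77.00) − 1/(230) = 0.008639, so d_i = 115.8 cm.
m = −d_i/d_o = −(115.8)/(230) = -0.503.
The image is real, inverted and reduced, in front of the mirror.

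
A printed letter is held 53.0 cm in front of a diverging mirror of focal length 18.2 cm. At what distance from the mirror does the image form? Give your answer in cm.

For a diverging mirror, f = -18.2 cm.
Mirror equation: 1/q = 1/f − 1/p = 1/(-18.20) − 1/(53.0) = -0.05495 − 0.01887 = -0.07381, so q = -13.5 cm.
The image is virtual, upright and reduced, behind the mirror.

13.5 cm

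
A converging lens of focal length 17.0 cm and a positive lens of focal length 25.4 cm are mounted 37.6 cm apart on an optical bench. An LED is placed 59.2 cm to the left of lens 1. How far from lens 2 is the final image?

Lens 1: 1/d_i1 = 1/f₁ − 1/d_o1 = 1/(17.0) − 1/(59.2) = 0.04193, so d_i1 = 23.85 cm.
The intermediate image is 23.85 cm to the right of lens 1, which is 37.6 − (23.85) = 13.75 cm to the left of lens 2, so d_o2 = +13.75 cm.
Lens 2: 1/d_i2 = 1/f₂ − 1/d_o2 = 1/(25.4) − 1/(13.75) = -0.03336, so d_i2 = -30.0 cm.
The final image is virtual, 30.0 cm to the left of lens 2 (overall magnification ≈ -0.88).

30.0 cm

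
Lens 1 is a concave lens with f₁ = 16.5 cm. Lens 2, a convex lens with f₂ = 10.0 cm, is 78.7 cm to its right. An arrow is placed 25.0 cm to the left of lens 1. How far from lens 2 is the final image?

Lens 1 is diverging, so f₁ = −16.5 cm.
Lens 1: 1/d_i1 = 1/f₁ − 1/d_o1 = 1/(-16.5) − 1/(25.0) = -0.1006, so d_i1 = -9.940 cm.
The intermediate image is 9.940 cm to the left of lens 1 (virtual), which is 78.7 − (-9.940) = 88.64 cm to the left of lens 2, so d_o2 = +88.64 cm.
Lens 2: 1/d_i2 = 1/f₂ − 1/d_o2 = 1/(10.0) − 1/(88.64) = 0.08872, so d_i2 = 11.3 cm.
The final image is real, 11.3 cm to the right of lens 2 (overall magnification ≈ -0.051).

11.3 cm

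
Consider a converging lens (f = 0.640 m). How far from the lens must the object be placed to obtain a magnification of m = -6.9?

m = −d_i/d_o ⇒ d_i = −m·d_o.
1/f = 1/d_o + 1/d_i = 1/d_o − 1/(m·d_o) = (1 − 1/m)/d_o, so d_o = f(1 − 1/m) = (0.6400)(1 − 1/(-6.9)) = 0.733 m.

0.733 m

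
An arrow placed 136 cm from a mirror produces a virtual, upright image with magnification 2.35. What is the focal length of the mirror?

m = −d_i/d_o ⇒ d_i = −m·d_o = −(+2.35)·(136) = -319.6 cm.
1/f = 1/d_o + 1/d_i = 1/(136) + 1/(-319.6) = 0.004224, so f = 237 cm.
Since f is positive, the mirror is concave.

f = 237 cm (concave)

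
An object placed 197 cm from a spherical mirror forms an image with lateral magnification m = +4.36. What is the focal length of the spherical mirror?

f = 256 cm (concave)

m = −d_i/d_o ⇒ d_i = −m·d_o = −(+4.36)·(197) = -858.9 cm.
1/f = 1/d_o + 1/d_i = 1/(197) + 1/(-858.9) = 0.003912, so f = 256 cm.
Since f is positive, the spherical mirror is concave.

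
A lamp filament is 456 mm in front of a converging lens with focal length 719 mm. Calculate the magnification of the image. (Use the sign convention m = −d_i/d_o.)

m = +2.73

1/d_i = 1/f − 1/d_o = 1/(719.0) − 1/(456) = -0.0008022, so d_i = -1247 mm.
m = −d_i/d_o = −(-1247)/(456) = +2.73.
The image is virtual, upright and enlarged, on the same side as the object.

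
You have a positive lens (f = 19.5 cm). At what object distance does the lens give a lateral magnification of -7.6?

m = −d_i/d_o ⇒ d_i = −m·d_o.
1/f = 1/d_o + 1/d_i = 1/d_o − 1/(m·d_o) = (1 − 1/m)/d_o, so d_o = f(1 − 1/m) = (19.50)(1 − 1/(-7.6)) = 22.1 cm.

22.1 cm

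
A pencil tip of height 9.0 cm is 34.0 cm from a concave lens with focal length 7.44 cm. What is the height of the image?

1.62 cm

For a concave lens, f = -7.44 cm.
1/d_i = 1/f − 1/d_o = 1/(-7.440) − 1/(34.0) = -0.1638, so d_i = -6.104 cm.
m = −d_i/d_o = +0.1795.
|h_i| = |m|·h_o = 0.1795 × 9.0 = 1.62 cm. The image is virtual, upright and reduced, on the same side as the object.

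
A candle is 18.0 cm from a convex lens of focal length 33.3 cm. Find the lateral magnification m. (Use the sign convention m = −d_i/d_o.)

1/d_i = 1/f − 1/d_o = 1/(33.30) − 1/(18.0) = -0.02553, so d_i = -39.18 cm.
m = −d_i/d_o = −(-39.18)/(18.0) = +2.18.
The image is virtual, upright and enlarged, on the same side as the object.

m = +2.18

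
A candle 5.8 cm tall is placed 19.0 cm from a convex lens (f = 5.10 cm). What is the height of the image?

1/d_i = 1/f − 1/d_o = 1/(5.100) − 1/(19.0) = 0.1434, so d_i = 6.971 cm.
m = −d_i/d_o = -0.3669.
|h_i| = |m|·h_o = 0.3669 × 5.8 = 2.13 cm. The image is real, inverted and reduced, on the far side of the lens.

2.13 cm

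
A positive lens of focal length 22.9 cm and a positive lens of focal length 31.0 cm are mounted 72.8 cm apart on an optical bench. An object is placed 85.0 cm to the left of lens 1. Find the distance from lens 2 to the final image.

Lens 1: 1/d_i1 = 1/f₁ − 1/d_o1 = 1/(22.9) − 1/(85.0) = 0.03190, so d_i1 = 31.34 cm.
The intermediate image is 31.34 cm to the right of lens 1, which is 72.8 − (31.34) = 41.46 cm to the left of lens 2, so d_o2 = +41.46 cm.
Lens 2: 1/d_i2 = 1/f₂ − 1/d_o2 = 1/(31.0) − 1/(41.46) = 0.008138, so d_i2 = 123 cm.
The final image is real, 123 cm to the right of lens 2 (overall magnification ≈ 1.1).

123 cm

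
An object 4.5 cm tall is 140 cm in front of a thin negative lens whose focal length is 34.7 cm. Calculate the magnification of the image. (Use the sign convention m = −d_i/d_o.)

m = +0.199

For a negative lens, f = -34.7 cm.
1/d_i = 1/f − 1/d_o = 1/(-34.70) − 1/(140) = -0.03596, so d_i = -27.81 cm.
m = −d_i/d_o = −(-27.81)/(140) = +0.199.
The image is virtual, upright and reduced, on the same side as the object.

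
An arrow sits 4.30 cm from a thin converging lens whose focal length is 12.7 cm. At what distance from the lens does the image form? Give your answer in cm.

Thin-lens equation: 1/s_i = 1/f − 1/s_o = 1/(12.70) − 1/(4.30) = 0.07874 − 0.2326 = -0.1538, so s_i = -6.50 cm.
The image is virtual, upright and enlarged, on the same side as the object.

6.50 cm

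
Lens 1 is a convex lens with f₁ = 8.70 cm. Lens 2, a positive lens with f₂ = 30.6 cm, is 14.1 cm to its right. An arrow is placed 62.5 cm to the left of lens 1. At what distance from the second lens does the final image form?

4.59 cm

Lens 1: 1/d_i1 = 1/f₁ − 1/d_o1 = 1/(8.70) − 1/(62.5) = 0.09894, so d_i1 = 10.11 cm.
The intermediate image is 10.11 cm to the right of lens 1, which is 14.1 − (10.11) = 3.990 cm to the left of lens 2, so d_o2 = +3.990 cm.
Lens 2: 1/d_i2 = 1/f₂ − 1/d_o2 = 1/(30.6) − 1/(3.990) = -0.2179, so d_i2 = -4.59 cm.
The final image is virtual, 4.59 cm to the left of lens 2 (overall magnification ≈ -0.19).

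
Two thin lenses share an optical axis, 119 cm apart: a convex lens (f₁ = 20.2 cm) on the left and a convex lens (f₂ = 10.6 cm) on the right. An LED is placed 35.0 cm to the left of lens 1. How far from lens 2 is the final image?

Lens 1: 1/d_i1 = 1/f₁ − 1/d_o1 = 1/(20.2) − 1/(35.0) = 0.02093, so d_i1 = 47.77 cm.
The intermediate image is 47.77 cm to the right of lens 1, which is 119 − (47.77) = 71.23 cm to the left of lens 2, so d_o2 = +71.23 cm.
Lens 2: 1/d_i2 = 1/f₂ − 1/d_o2 = 1/(10.6) − 1/(71.23) = 0.08030, so d_i2 = 12.5 cm.
The final image is real, 12.5 cm to the right of lens 2 (overall magnification ≈ 0.24).

12.5 cm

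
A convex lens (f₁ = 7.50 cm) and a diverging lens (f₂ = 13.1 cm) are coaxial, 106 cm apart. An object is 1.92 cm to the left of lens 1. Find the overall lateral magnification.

m = +0.145

Lens 1: 1/d_i1 = 1/(7.50) − 1/(1.92) = -0.3875, so d_i1 = -2.581 cm; m₁ = −d_i1/d_o1 = +1.344.
d_o2 = 106 − (-2.581) = 108.6 cm.
f₂ = −13.1 cm (diverging).
Lens 2: 1/d_i2 = 1/(-13.1) − 1/(108.6) = -0.08554, so d_i2 = -11.69 cm; m₂ = −d_i2/d_o2 = +0.1076.
m = m₁·m₂ = (+1.344)(+0.1076) = +0.145.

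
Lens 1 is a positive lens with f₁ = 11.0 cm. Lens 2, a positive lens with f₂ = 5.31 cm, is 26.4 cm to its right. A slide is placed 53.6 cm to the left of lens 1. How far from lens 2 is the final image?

9.20 cm

Lens 1: 1/d_i1 = 1/f₁ − 1/d_o1 = 1/(11.0) − 1/(53.6) = 0.07225, so d_i1 = 13.84 cm.
The intermediate image is 13.84 cm to the right of lens 1, which is 26.4 − (13.84) = 12.56 cm to the left of lens 2, so d_o2 = +12.56 cm.
Lens 2: 1/d_i2 = 1/f₂ − 1/d_o2 = 1/(5.31) − 1/(12.56) = 0.1087, so d_i2 = 9.20 cm.
The final image is real, 9.20 cm to the right of lens 2 (overall magnification ≈ 0.19).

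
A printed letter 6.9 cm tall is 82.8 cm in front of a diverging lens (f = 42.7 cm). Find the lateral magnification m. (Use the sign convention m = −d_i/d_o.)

For a diverging lens, f = -42.7 cm.
1/d_i = 1/f − 1/d_o = 1/(-42.70) − 1/(82.8) = -0.03550, so d_i = -28.17 cm.
m = −d_i/d_o = −(-28.17)/(82.8) = +0.340.
The image is virtual, upright and reduced, on the same side as the object.

m = +0.340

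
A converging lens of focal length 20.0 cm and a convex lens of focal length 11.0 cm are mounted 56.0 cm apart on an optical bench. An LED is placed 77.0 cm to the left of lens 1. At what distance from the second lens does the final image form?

Lens 1: 1/d_i1 = 1/f₁ − 1/d_o1 = 1/(20.0) − 1/(77.0) = 0.03701, so d_i1 = 27.02 cm.
The intermediate image is 27.02 cm to the right of lens 1, which is 56.0 − (27.02) = 28.98 cm to the left of lens 2, so d_o2 = +28.98 cm.
Lens 2: 1/d_i2 = 1/f₂ − 1/d_o2 = 1/(11.0) − 1/(28.98) = 0.05640, so d_i2 = 17.7 cm.
The final image is real, 17.7 cm to the right of lens 2 (overall magnification ≈ 0.21).

17.7 cm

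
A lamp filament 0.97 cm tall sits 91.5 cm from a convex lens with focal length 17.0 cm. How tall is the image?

0.221 cm

1/d_i = 1/f − 1/d_o = 1/(17.00) − 1/(91.5) = 0.04789, so d_i = 20.88 cm.
m = −d_i/d_o = -0.2282.
|h_i| = |m|·h_o = 0.2282 × 0.97 = 0.221 cm. The image is real, inverted and reduced, on the far side of the lens.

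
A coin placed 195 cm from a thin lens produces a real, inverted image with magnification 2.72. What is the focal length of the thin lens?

f = 143 cm (converging)

m = −d_i/d_o ⇒ d_i = −m·d_o = −(-2.72)·(195) = 530.4 cm.
1/f = 1/d_o + 1/d_i = 1/(195) + 1/(530.4) = 0.007014, so f = 143 cm.
Since f is positive, the thin lens is converging.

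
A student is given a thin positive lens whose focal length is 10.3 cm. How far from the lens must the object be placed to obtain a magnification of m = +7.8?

8.98 cm

m = −d_i/d_o ⇒ d_i = −m·d_o.
1/f = 1/d_o + 1/d_i = 1/d_o − 1/(m·d_o) = (1 − 1/m)/d_o, so d_o = f(1 − 1/m) = (10.30)(1 − 1/(+7.8)) = 8.98 cm.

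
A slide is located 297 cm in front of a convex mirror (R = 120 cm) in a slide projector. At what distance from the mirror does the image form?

f = R/2 = 120/2 = 60.00 cm; for a convex mirror, f = -60.00 cm.
Mirror equation: 1/s_i = 1/f − 1/s_o = 1/(-60.00) − 1/(297) = -0.01667 − 0.003367 = -0.02003, so s_i = -49.9 cm.
The image is virtual, upright and reduced, behind the mirror.

49.9 cm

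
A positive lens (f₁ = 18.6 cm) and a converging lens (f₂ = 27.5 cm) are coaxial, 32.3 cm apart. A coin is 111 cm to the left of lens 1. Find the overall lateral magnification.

m = -0.316

Lens 1: 1/d_i1 = 1/(18.6) − 1/(111) = 0.04475, so d_i1 = 22.34 cm; m₁ = −d_i1/d_o1 = -0.2013.
d_o2 = 32.3 − (22.34) = 9.960 cm.
Lens 2: 1/d_i2 = 1/(27.5) − 1/(9.960) = -0.06404, so d_i2 = -15.62 cm; m₂ = −d_i2/d_o2 = +1.568.
m = m₁·m₂ = (-0.2013)(+1.568) = -0.316.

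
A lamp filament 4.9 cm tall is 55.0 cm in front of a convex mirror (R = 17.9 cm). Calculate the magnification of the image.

f = R/2 = 17.9/2 = 8.950 cm; for a convex mirror, f = -8.950 cm.
1/d_i = 1/f − 1/d_o = 1/(-8.950) − 1/(55.0) = -0.1299, so d_i = -7.697 cm.
m = −d_i/d_o = −(-7.697)/(55.0) = +0.140.
The image is virtual, upright and reduced, behind the mirror.

m = +0.140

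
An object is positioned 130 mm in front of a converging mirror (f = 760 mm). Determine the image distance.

157 mm

Mirror equation: 1/s_i = 1/f − 1/s_o = 1/(760.0) − 1/(130) = 0.001316 − 0.007692 = -0.006377, so s_i = -157 mm.
The image is virtual, upright and enlarged, behind the mirror.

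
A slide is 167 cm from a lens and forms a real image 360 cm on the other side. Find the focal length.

f = 114 cm (converging)

Real image ⇒ d_i = +360 cm.
1/f = 1/d_o + 1/d_i = 1/(167) + 1/(360) = 0.008766, so f = 114 cm.
Since f is positive, the lens is converging.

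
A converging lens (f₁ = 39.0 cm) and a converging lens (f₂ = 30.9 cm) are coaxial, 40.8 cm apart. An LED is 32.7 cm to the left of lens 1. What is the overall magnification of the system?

Lens 1: 1/d_i1 = 1/(39.0) − 1/(32.7) = -0.004940, so d_i1 = -202.4 cm; m₁ = −d_i1/d_o1 = +6.190.
d_o2 = 40.8 − (-202.4) = 243.2 cm.
Lens 2: 1/d_i2 = 1/(30.9) − 1/(243.2) = 0.02825, so d_i2 = 35.40 cm; m₂ = −d_i2/d_o2 = -0.1455.
m = m₁·m₂ = (+6.190)(-0.1455) = -0.901.

m = -0.901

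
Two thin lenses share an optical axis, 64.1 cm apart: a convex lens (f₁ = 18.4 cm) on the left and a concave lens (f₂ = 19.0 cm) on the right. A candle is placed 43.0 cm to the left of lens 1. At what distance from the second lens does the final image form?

11.9 cm

Lens 1: 1/d_i1 = 1/f₁ − 1/d_o1 = 1/(18.4) − 1/(43.0) = 0.03109, so d_i1 = 32.16 cm.
The intermediate image is 32.16 cm to the right of lens 1, which is 64.1 − (32.16) = 31.94 cm to the left of lens 2, so d_o2 = +31.94 cm.
Lens 2 is diverging, so f₂ = −19.0 cm.
Lens 2: 1/d_i2 = 1/f₂ − 1/d_o2 = 1/(-19.0) − 1/(31.94) = -0.08394, so d_i2 = -11.9 cm.
The final image is virtual, 11.9 cm to the left of lens 2 (overall magnification ≈ -0.28).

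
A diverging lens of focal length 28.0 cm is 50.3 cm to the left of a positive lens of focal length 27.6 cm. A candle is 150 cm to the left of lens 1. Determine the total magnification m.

f₁ = −28.0 cm (diverging).
Lens 1: 1/d_i1 = 1/(-28.0) − 1/(150) = -0.04238, so d_i1 = -23.60 cm; m₁ = −d_i1/d_o1 = +0.1573.
d_o2 = 50.3 − (-23.60) = 73.90 cm.
Lens 2: 1/d_i2 = 1/(27.6) − 1/(73.90) = 0.02270, so d_i2 = 44.05 cm; m₂ = −d_i2/d_o2 = -0.5961.
m = m₁·m₂ = (+0.1573)(-0.5961) = -0.0938.

m = -0.0938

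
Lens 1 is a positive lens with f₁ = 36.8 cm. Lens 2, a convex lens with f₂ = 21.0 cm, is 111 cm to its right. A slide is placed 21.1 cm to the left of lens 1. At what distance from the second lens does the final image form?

Lens 1: 1/d_i1 = 1/f₁ − 1/d_o1 = 1/(36.8) − 1/(21.1) = -0.02022, so d_i1 = -49.46 cm.
The intermediate image is 49.46 cm to the left of lens 1 (virtual), which is 111 − (-49.46) = 160.5 cm to the left of lens 2, so d_o2 = +160.5 cm.
Lens 2: 1/d_i2 = 1/f₂ − 1/d_o2 = 1/(21.0) − 1/(160.5) = 0.04139, so d_i2 = 24.2 cm.
The final image is real, 24.2 cm to the right of lens 2 (overall magnification ≈ -0.35).

24.2 cm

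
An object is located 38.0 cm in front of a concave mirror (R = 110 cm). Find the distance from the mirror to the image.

f = R/2 = 110/2 = 55.00 cm.
Mirror equation: 1/q = 1/f − 1/p = 1/(55.00) − 1/(38.0) = 0.01818 − 0.02632 = -0.008134, so q = -123 cm.
The image is virtual, upright and enlarged, behind the mirror.

123 cm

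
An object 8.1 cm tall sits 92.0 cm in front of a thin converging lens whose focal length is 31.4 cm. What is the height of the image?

4.20 cm

1/d_i = 1/f − 1/d_o = 1/(31.40) − 1/(92.0) = 0.02098, so d_i = 47.67 cm.
m = −d_i/d_o = -0.5182.
|h_i| = |m|·h_o = 0.5182 × 8.1 = 4.20 cm. The image is real, inverted and reduced, on the far side of the lens.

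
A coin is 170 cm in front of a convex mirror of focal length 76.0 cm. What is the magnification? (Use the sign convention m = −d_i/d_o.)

For a convex mirror, f = -76.0 cm.
1/d_i = 1/f − 1/d_o = 1/(-76.00) − 1/(170) = -0.01904, so d_i = -52.52 cm.
m = −d_i/d_o = −(-52.52)/(170) = +0.309.
The image is virtual, upright and reduced, behind the mirror.

m = +0.309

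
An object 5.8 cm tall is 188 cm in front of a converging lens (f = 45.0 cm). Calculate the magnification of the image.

1/d_i = 1/f − 1/d_o = 1/(45.00) − 1/(188) = 0.01690, so d_i = 59.16 cm.
m = −d_i/d_o = −(59.16)/(188) = -0.315.
The image is real, inverted and reduced, on the far side of the lens.

m = -0.315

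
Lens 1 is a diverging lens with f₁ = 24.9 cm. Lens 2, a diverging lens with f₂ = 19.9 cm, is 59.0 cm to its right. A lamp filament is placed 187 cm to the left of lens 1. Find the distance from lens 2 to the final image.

Lens 1 is diverging, so f₁ = −24.9 cm.
Lens 1: 1/d_i1 = 1/f₁ − 1/d_o1 = 1/(-24.9) − 1/(187) = -0.04551, so d_i1 = -21.97 cm.
The intermediate image is 21.97 cm to the left of lens 1 (virtual), which is 59.0 − (-21.97) = 80.97 cm to the left of lens 2, so d_o2 = +80.97 cm.
Lens 2 is diverging, so f₂ = −19.9 cm.
Lens 2: 1/d_i2 = 1/f₂ − 1/d_o2 = 1/(-19.9) − 1/(80.97) = -0.06260, so d_i2 = -16.0 cm.
The final image is virtual, 16.0 cm to the left of lens 2 (overall magnification ≈ 0.023).

16.0 cm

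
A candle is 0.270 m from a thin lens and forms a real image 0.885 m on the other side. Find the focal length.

Real image ⇒ d_i = +0.885 m.
1/f = 1/d_o + 1/d_i = 1/(0.270) + 1/(0.885) = 4.834, so f = 0.207 m.
Since f is positive, the thin lens is converging.

f = 0.207 m (converging)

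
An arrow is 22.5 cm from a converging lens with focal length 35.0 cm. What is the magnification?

m = +2.80

1/d_i = 1/f − 1/d_o = 1/(35.00) − 1/(22.5) = -0.01587, so d_i = -63.00 cm.
m = −d_i/d_o = −(-63.00)/(22.5) = +2.80.
The image is virtual, upright and enlarged, on the same side as the object.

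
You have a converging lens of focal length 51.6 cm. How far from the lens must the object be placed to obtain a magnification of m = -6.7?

m = −d_i/d_o ⇒ d_i = −m·d_o.
1/f = 1/d_o + 1/d_i = 1/d_o − 1/(m·d_o) = (1 − 1/m)/d_o, so d_o = f(1 − 1/m) = (51.60)(1 − 1/(-6.7)) = 59.3 cm.

59.3 cm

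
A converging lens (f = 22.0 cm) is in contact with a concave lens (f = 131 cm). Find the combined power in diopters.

P = +3.78 D

P₁ = 1/f₁ = 1/(0.220 m) = +4.545 D; P₂ = 1/f₂ = 1/(-1.31 m) = -0.7634 D.
For thin lenses in contact, P = P₁ + P₂ = (+4.545) + (-0.7634) = +3.78 D.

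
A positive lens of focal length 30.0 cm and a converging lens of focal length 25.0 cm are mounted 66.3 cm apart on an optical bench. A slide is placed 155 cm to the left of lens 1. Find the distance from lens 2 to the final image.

Lens 1: 1/d_i1 = 1/f₁ − 1/d_o1 = 1/(30.0) − 1/(155) = 0.02688, so d_i1 = 37.20 cm.
The intermediate image is 37.20 cm to the right of lens 1, which is 66.3 − (37.20) = 29.10 cm to the left of lens 2, so d_o2 = +29.10 cm.
Lens 2: 1/d_i2 = 1/f₂ − 1/d_o2 = 1/(25.0) − 1/(29.10) = 0.005636, so d_i2 = 177 cm.
The final image is real, 177 cm to the right of lens 2 (overall magnification ≈ 1.5).

177 cm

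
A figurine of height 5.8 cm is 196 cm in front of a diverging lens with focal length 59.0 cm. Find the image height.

1.34 cm

For a diverging lens, f = -59.0 cm.
1/d_i = 1/f − 1/d_o = 1/(-59.00) − 1/(196) = -0.02205, so d_i = -45.35 cm.
m = −d_i/d_o = +0.2314.
|h_i| = |m|·h_o = 0.2314 × 5.8 = 1.34 cm. The image is virtual, upright and reduced, on the same side as the object.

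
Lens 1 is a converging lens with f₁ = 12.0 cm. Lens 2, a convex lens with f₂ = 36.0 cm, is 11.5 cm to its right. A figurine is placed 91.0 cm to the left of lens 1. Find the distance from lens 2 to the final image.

2.18 cm

Lens 1: 1/d_i1 = 1/f₁ − 1/d_o1 = 1/(12.0) − 1/(91.0) = 0.07234, so d_i1 = 13.82 cm.
The intermediate image is 13.82 cm to the right of lens 1, which lies 2.320 cm to the right of lens 2 — a virtual object — so d_o2 = −2.320 cm.
Lens 2: 1/d_i2 = 1/f₂ − 1/d_o2 = 1/(36.0) − 1/(-2.320) = 0.4588, so d_i2 = 2.18 cm.
The final image is real, 2.18 cm to the right of lens 2 (overall magnification ≈ -0.14).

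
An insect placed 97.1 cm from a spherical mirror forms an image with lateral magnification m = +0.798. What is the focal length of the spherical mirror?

m = −d_i/d_o ⇒ d_i = −m·d_o = −(+0.798)·(97.1) = -77.49 cm.
1/f = 1/d_o + 1/d_i = 1/(97.1) + 1/(-77.49) = -0.002606, so f = -384 cm.
Since f is negative, the spherical mirror is convex.

f = -384 cm (convex)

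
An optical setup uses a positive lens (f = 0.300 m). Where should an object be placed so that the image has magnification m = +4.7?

0.236 m

m = −d_i/d_o ⇒ d_i = −m·d_o.
1/f = 1/d_o + 1/d_i = 1/d_o − 1/(m·d_o) = (1 − 1/m)/d_o, so d_o = f(1 − 1/m) = (0.3000)(1 − 1/(+4.7)) = 0.236 m.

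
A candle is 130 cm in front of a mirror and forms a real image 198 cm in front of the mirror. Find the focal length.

f = 78.5 cm (concave)

Real image ⇒ d_i = +198 cm.
1/f = 1/d_o + 1/d_i = 1/(130) + 1/(198) = 0.01274, so f = 78.5 cm.
Since f is positive, the mirror is concave.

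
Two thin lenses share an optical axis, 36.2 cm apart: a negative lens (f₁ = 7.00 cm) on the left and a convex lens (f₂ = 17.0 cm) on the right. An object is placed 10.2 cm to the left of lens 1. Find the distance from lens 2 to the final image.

29.4 cm

Lens 1 is diverging, so f₁ = −7.00 cm.
Lens 1: 1/d_i1 = 1/f₁ − 1/d_o1 = 1/(-7.00) − 1/(10.2) = -0.2409, so d_i1 = -4.151 cm.
The intermediate image is 4.151 cm to the left of lens 1 (virtual), which is 36.2 − (-4.151) = 40.35 cm to the left of lens 2, so d_o2 = +40.35 cm.
Lens 2: 1/d_i2 = 1/f₂ − 1/d_o2 = 1/(17.0) − 1/(40.35) = 0.03404, so d_i2 = 29.4 cm.
The final image is real, 29.4 cm to the right of lens 2 (overall magnification ≈ -0.30).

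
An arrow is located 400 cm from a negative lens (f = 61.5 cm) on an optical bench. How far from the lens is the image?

53.3 cm

For a negative lens, f = -61.5 cm.
Thin-lens equation: 1/s_i = 1/f − 1/s_o = 1/(-61.50) − 1/(400) = -0.01626 − 0.002500 = -0.01876, so s_i = -53.3 cm.
The image is virtual, upright and reduced, on the same side as the object.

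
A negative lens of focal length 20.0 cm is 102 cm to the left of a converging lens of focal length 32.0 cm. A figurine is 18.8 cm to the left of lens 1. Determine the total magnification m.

m = -0.207

f₁ = −20.0 cm (diverging).
Lens 1: 1/d_i1 = 1/(-20.0) − 1/(18.8) = -0.1032, so d_i1 = -9.691 cm; m₁ = −d_i1/d_o1 = +0.5155.
d_o2 = 102 − (-9.691) = 111.7 cm.
Lens 2: 1/d_i2 = 1/(32.0) − 1/(111.7) = 0.02230, so d_i2 = 44.85 cm; m₂ = −d_i2/d_o2 = -0.4015.
m = m₁·m₂ = (+0.5155)(-0.4015) = -0.207.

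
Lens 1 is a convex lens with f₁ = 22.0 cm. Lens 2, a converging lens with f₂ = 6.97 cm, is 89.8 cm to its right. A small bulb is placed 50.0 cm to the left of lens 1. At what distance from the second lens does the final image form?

Lens 1: 1/d_i1 = 1/f₁ − 1/d_o1 = 1/(22.0) − 1/(50.0) = 0.02545, so d_i1 = 39.29 cm.
The intermediate image is 39.29 cm to the right of lens 1, which is 89.8 − (39.29) = 50.51 cm to the left of lens 2, so d_o2 = +50.51 cm.
Lens 2: 1/d_i2 = 1/f₂ − 1/d_o2 = 1/(6.97) − 1/(50.51) = 0.1237, so d_i2 = 8.09 cm.
The final image is real, 8.09 cm to the right of lens 2 (overall magnification ≈ 0.13).

8.09 cm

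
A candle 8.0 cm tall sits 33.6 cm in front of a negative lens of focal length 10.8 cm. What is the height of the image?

For a negative lens, f = -10.8 cm.
1/d_i = 1/f − 1/d_o = 1/(-10.80) − 1/(33.6) = -0.1224, so d_i = -8.173 cm.
m = −d_i/d_o = +0.2432.
|h_i| = |m|·h_o = 0.2432 × 8.0 = 1.95 cm. The image is virtual, upright and reduced, on the same side as the object.

1.95 cm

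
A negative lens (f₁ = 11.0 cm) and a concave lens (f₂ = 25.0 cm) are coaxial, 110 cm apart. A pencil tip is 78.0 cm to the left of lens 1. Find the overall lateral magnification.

f₁ = −11.0 cm (diverging).
Lens 1: 1/d_i1 = 1/(-11.0) − 1/(78.0) = -0.1037, so d_i1 = -9.640 cm; m₁ = −d_i1/d_o1 = +0.1236.
d_o2 = 110 − (-9.640) = 119.6 cm.
f₂ = −25.0 cm (diverging).
Lens 2: 1/d_i2 = 1/(-25.0) − 1/(119.6) = -0.04836, so d_i2 = -20.68 cm; m₂ = −d_i2/d_o2 = +0.1729.
m = m₁·m₂ = (+0.1236)(+0.1729) = +0.0214.

m = +0.0214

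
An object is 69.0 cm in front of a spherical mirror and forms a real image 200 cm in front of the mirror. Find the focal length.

Real image ⇒ d_i = +200 cm.
1/f = 1/d_o + 1/d_i = 1/(69.0) + 1/(200) = 0.01949, so f = 51.3 cm.
Since f is positive, the spherical mirror is concave.

f = 51.3 cm (concave)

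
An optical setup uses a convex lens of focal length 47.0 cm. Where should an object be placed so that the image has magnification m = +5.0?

m = −d_i/d_o ⇒ d_i = −m·d_o.
1/f = 1/d_o + 1/d_i = 1/d_o − 1/(m·d_o) = (1 − 1/m)/d_o, so d_o = f(1 − 1/m) = (47.00)(1 − 1/(+5.0)) = 37.6 cm.

37.6 cm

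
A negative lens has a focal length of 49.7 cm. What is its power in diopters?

For a negative lens, f = −49.7 cm.
f = -49.7 cm = -0.497 m.
P = 1/f = 1/(-0.497 m) = -2.01 D.

P = -2.01 D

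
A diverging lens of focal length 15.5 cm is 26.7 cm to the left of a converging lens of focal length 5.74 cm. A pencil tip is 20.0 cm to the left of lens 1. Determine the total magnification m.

f₁ = −15.5 cm (diverging).
Lens 1: 1/d_i1 = 1/(-15.5) − 1/(20.0) = -0.1145, so d_i1 = -8.732 cm; m₁ = −d_i1/d_o1 = +0.4366.
d_o2 = 26.7 − (-8.732) = 35.43 cm.
Lens 2: 1/d_i2 = 1/(5.74) − 1/(35.43) = 0.1460, so d_i2 = 6.850 cm; m₂ = −d_i2/d_o2 = -0.1933.
m = m₁·m₂ = (+0.4366)(-0.1933) = -0.0844.

m = -0.0844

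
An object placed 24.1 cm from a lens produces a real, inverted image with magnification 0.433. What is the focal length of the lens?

m = −d_i/d_o ⇒ d_i = −m·d_o = −(-0.433)·(24.1) = 10.44 cm.
1/f = 1/d_o + 1/d_i = 1/(24.1) + 1/(10.44) = 0.1373, so f = 7.28 cm.
Since f is positive, the lens is converging.

f = 7.28 cm (converging)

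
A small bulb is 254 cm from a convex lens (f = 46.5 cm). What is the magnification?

m = -0.224

1/d_i = 1/f − 1/d_o = 1/(46.50) − 1/(254) = 0.01757, so d_i = 56.92 cm.
m = −d_i/d_o = −(56.92)/(254) = -0.224.
The image is real, inverted and reduced, on the far side of the lens.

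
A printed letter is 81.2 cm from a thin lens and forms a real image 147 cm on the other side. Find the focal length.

Real image ⇒ d_i = +147 cm.
1/f = 1/d_o + 1/d_i = 1/(81.2) + 1/(147) = 0.01912, so f = 52.3 cm.
Since f is positive, the thin lens is converging.

f = 52.3 cm (converging)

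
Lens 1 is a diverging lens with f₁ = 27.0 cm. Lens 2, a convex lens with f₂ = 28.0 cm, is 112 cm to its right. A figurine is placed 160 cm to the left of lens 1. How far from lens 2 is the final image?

35.3 cm

Lens 1 is diverging, so f₁ = −27.0 cm.
Lens 1: 1/d_i1 = 1/f₁ − 1/d_o1 = 1/(-27.0) − 1/(160) = -0.04329, so d_i1 = -23.10 cm.
The intermediate image is 23.10 cm to the left of lens 1 (virtual), which is 112 − (-23.10) = 135.1 cm to the left of lens 2, so d_o2 = +135.1 cm.
Lens 2: 1/d_i2 = 1/f₂ − 1/d_o2 = 1/(28.0) − 1/(135.1) = 0.02831, so d_i2 = 35.3 cm.
The final image is real, 35.3 cm to the right of lens 2 (overall magnification ≈ -0.038).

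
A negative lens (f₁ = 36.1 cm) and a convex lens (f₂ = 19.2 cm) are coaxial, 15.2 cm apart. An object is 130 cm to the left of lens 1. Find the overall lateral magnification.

m = -0.172

f₁ = −36.1 cm (diverging).
Lens 1: 1/d_i1 = 1/(-36.1) − 1/(130) = -0.03539, so d_i1 = -28.25 cm; m₁ = −d_i1/d_o1 = +0.2173.
d_o2 = 15.2 − (-28.25) = 43.45 cm.
Lens 2: 1/d_i2 = 1/(19.2) − 1/(43.45) = 0.02907, so d_i2 = 34.40 cm; m₂ = −d_i2/d_o2 = -0.7918.
m = m₁·m₂ = (+0.2173)(-0.7918) = -0.172.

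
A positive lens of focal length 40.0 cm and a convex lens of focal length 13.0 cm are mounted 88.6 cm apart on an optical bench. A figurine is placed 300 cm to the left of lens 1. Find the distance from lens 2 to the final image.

18.7 cm

Lens 1: 1/d_i1 = 1/f₁ − 1/d_o1 = 1/(40.0) − 1/(300) = 0.02167, so d_i1 = 46.15 cm.
The intermediate image is 46.15 cm to the right of lens 1, which is 88.6 − (46.15) = 42.45 cm to the left of lens 2, so d_o2 = +42.45 cm.
Lens 2: 1/d_i2 = 1/f₂ − 1/d_o2 = 1/(13.0) − 1/(42.45) = 0.05337, so d_i2 = 18.7 cm.
The final image is real, 18.7 cm to the right of lens 2 (overall magnification ≈ 0.068).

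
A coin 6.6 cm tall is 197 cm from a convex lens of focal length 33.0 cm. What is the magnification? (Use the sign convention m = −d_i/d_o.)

1/d_i = 1/f − 1/d_o = 1/(33.00) − 1/(197) = 0.02523, so d_i = 39.64 cm.
m = −d_i/d_o = −(39.64)/(197) = -0.201.
The image is real, inverted and reduced, on the far side of the lens.

m = -0.201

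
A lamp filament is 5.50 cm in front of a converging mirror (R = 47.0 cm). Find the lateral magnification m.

m = +1.31

f = R/2 = 47.0/2 = 23.50 cm.
1/d_i = 1/f − 1/d_o = 1/(23.50) − 1/(5.50) = -0.1393, so d_i = -7.181 cm.
m = −d_i/d_o = −(-7.181)/(5.50) = +1.31.
The image is virtual, upright and enlarged, behind the mirror.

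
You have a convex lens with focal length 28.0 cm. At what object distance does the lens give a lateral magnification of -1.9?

42.7 cm

m = −d_i/d_o ⇒ d_i = −m·d_o.
1/f = 1/d_o + 1/d_i = 1/d_o − 1/(m·d_o) = (1 − 1/m)/d_o, so d_o = f(1 − 1/m) = (28.00)(1 − 1/(-1.9)) = 42.7 cm.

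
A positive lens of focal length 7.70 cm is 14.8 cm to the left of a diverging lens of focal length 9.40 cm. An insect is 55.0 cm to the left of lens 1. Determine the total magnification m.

Lens 1: 1/d_i1 = 1/(7.70) − 1/(55.0) = 0.1117, so d_i1 = 8.953 cm; m₁ = −d_i1/d_o1 = -0.1628.
d_o2 = 14.8 − (8.953) = 5.847 cm.
f₂ = −9.40 cm (diverging).
Lens 2: 1/d_i2 = 1/(-9.40) − 1/(5.847) = -0.2774, so d_i2 = -3.605 cm; m₂ = −d_i2/d_o2 = +0.6165.
m = m₁·m₂ = (-0.1628)(+0.6165) = -0.100.

m = -0.100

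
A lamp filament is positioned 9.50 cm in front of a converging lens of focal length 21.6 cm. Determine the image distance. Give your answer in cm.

17.0 cm

Thin-lens equation: 1/v = 1/f − 1/u = 1/(21.60) − 1/(9.50) = 0.04630 − 0.1053 = -0.05897, so v = -17.0 cm.
The image is virtual, upright and enlarged, on the same side as the object.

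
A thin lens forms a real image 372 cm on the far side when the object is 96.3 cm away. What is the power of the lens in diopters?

d_i = +372 cm.
1/f = 1/d_o + 1/d_i = 1/(96.3) + 1/(372) = 0.01307 cm⁻¹.
f = 76.50 cm = 0.7650 m, so P = 1/f = +1.31 D.

P = +1.31 D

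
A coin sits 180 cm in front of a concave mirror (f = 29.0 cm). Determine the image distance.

Mirror equation: 1/q = 1/f − 1/p = 1/(29.00) − 1/(180) = 0.03448 − 0.005556 = 0.02893, so q = 34.6 cm.
The image is real, inverted and reduced, in front of the mirror.

34.6 cm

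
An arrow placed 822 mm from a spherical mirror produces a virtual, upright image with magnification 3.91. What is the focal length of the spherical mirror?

m = −d_i/d_o ⇒ d_i = −m·d_o = −(+3.91)·(822) = -3214 mm.
1/f = 1/d_o + 1/d_i = 1/(822) + 1/(-3214) = 0.0009054, so f = 1100 mm.
Since f is positive, the spherical mirror is concave.

f = 1100 mm (concave)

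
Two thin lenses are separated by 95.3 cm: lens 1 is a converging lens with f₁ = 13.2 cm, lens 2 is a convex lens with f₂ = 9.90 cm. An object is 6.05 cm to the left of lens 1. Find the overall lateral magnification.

Lens 1: 1/d_i1 = 1/(13.2) − 1/(6.05) = -0.08953, so d_i1 = -11.17 cm; m₁ = −d_i1/d_o1 = +1.846.
d_o2 = 95.3 − (-11.17) = 106.5 cm.
Lens 2: 1/d_i2 = 1/(9.90) − 1/(106.5) = 0.09162, so d_i2 = 10.91 cm; m₂ = −d_i2/d_o2 = -0.1025.
m = m₁·m₂ = (+1.846)(-0.1025) = -0.189.

m = -0.189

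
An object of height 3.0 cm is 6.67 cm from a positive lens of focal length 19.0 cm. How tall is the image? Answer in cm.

4.62 cm

1/d_i = 1/f − 1/d_o = 1/(19.00) − 1/(6.67) = -0.09729, so d_i = -10.28 cm.
m = −d_i/d_o = +1.541.
|h_i| = |m|·h_o = 1.541 × 3.0 = 4.62 cm. The image is virtual, upright and enlarged, on the same side as the object.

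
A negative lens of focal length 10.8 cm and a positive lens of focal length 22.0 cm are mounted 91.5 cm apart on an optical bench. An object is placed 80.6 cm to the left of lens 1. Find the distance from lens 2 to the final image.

Lens 1 is diverging, so f₁ = −10.8 cm.
Lens 1: 1/d_i1 = 1/f₁ − 1/d_o1 = 1/(-10.8) − 1/(80.6) = -0.1050, so d_i1 = -9.524 cm.
The intermediate image is 9.524 cm to the left of lens 1 (virtual), which is 91.5 − (-9.524) = 101.0 cm to the left of lens 2, so d_o2 = +101.0 cm.
Lens 2: 1/d_i2 = 1/f₂ − 1/d_o2 = 1/(22.0) − 1/(101.0) = 0.03555, so d_i2 = 28.1 cm.
The final image is real, 28.1 cm to the right of lens 2 (overall magnification ≈ -0.033).

28.1 cm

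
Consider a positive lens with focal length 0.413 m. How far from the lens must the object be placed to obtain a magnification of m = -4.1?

m = −d_i/d_o ⇒ d_i = −m·d_o.
1/f = 1/d_o + 1/d_i = 1/d_o − 1/(m·d_o) = (1 − 1/m)/d_o, so d_o = f(1 − 1/m) = (0.4130)(1 − 1/(-4.1)) = 0.514 m.

0.514 m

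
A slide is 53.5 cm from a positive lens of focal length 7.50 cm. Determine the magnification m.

m = -0.163

1/d_i = 1/f − 1/d_o = 1/(7.500) − 1/(53.5) = 0.1146, so d_i = 8.723 cm.
m = −d_i/d_o = −(8.723)/(53.5) = -0.163.
The image is real, inverted and reduced, on the far side of the lens.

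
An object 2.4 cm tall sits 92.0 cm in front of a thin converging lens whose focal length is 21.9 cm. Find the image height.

0.750 cm

1/d_i = 1/f − 1/d_o = 1/(21.90) − 1/(92.0) = 0.03479, so d_i = 28.74 cm.
m = −d_i/d_o = -0.3124.
|h_i| = |m|·h_o = 0.3124 × 2.4 = 0.750 cm. The image is real, inverted and reduced, on the far side of the lens.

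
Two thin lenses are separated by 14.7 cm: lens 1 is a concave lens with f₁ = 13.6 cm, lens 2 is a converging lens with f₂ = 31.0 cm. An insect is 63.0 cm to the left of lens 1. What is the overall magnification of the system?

m = +1.08

f₁ = −13.6 cm (diverging).
Lens 1: 1/d_i1 = 1/(-13.6) − 1/(63.0) = -0.08940, so d_i1 = -11.19 cm; m₁ = −d_i1/d_o1 = +0.1776.
d_o2 = 14.7 − (-11.19) = 25.89 cm.
Lens 2: 1/d_i2 = 1/(31.0) − 1/(25.89) = -0.006367, so d_i2 = -157.1 cm; m₂ = −d_i2/d_o2 = +6.067.
m = m₁·m₂ = (+0.1776)(+6.067) = +1.08.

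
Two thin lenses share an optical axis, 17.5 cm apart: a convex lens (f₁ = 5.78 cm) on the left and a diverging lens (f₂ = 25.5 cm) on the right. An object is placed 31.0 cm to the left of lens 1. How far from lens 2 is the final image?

7.38 cm

Lens 1: 1/d_i1 = 1/f₁ − 1/d_o1 = 1/(5.78) − 1/(31.0) = 0.1408, so d_i1 = 7.105 cm.
The intermediate image is 7.105 cm to the right of lens 1, which is 17.5 − (7.105) = 10.39 cm to the left of lens 2, so d_o2 = +10.39 cm.
Lens 2 is diverging, so f₂ = −25.5 cm.
Lens 2: 1/d_i2 = 1/f₂ − 1/d_o2 = 1/(-25.5) − 1/(10.39) = -0.1355, so d_i2 = -7.38 cm.
The final image is virtual, 7.38 cm to the left of lens 2 (overall magnification ≈ -0.16).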